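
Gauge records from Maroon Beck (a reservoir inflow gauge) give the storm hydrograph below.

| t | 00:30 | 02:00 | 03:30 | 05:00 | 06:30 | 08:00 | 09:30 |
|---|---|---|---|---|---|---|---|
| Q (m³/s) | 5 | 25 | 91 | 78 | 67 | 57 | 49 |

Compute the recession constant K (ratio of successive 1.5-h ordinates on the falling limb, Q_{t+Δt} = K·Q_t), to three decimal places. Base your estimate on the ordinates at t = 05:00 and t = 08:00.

K ≈ 0.855

Using the recession-limb readings at t = 05:00 and t = 08:00: Q falls from 78 to 57 m³/s over 2 intervals.
K = (Q₂/Q₁)^(1/2) = (57/78)^(1/2) = 0.855.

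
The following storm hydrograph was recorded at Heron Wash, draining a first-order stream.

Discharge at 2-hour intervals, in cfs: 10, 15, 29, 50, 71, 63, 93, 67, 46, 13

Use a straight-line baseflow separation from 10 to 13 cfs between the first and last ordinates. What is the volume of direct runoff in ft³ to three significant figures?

Direct-runoff ordinates (Q − Q_b): 0.00, 4.67, 18.33, 39.00, 59.67, 51.33, 81.00, 54.67, 33.33, 0.00 cfs.
ΣQ_DR = 342.0 cfs.
With Δt = 2 h = 7200 s, V = ΣQ_DR · Δt = 342.0 × 7200 = 2.46 × 10^6 ft³.

V ≈ 2.46 × 10^6 ft³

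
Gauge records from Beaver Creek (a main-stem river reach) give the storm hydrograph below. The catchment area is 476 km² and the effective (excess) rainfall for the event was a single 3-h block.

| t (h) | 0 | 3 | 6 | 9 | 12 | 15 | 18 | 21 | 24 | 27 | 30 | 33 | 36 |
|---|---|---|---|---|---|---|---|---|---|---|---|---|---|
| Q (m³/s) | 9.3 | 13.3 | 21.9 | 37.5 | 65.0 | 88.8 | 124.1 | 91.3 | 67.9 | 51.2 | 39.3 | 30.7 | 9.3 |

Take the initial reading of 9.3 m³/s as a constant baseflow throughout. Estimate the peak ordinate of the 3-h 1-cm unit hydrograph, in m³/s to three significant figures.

Direct runoff: 0.0, 4.0, 12.6, 28.2, 55.7, 79.5, 114.8, 82.0, 58.6, 41.9, 30.0, 21.4, 0.0 m³/s; ΣQ_DR = 528.7 m³/s, peak = 114.8 m³/s.
Runoff depth d = ΣQ_DR·Δt / A = 528.7 × 10800 / (476 km²) = 12.00 mm.
The 1-cm UH is the DRH scaled by (10 mm)/d, so U_p = 114.8 × 10/12.00 = 95.7 m³/s.

U_p ≈ 95.7 m³/s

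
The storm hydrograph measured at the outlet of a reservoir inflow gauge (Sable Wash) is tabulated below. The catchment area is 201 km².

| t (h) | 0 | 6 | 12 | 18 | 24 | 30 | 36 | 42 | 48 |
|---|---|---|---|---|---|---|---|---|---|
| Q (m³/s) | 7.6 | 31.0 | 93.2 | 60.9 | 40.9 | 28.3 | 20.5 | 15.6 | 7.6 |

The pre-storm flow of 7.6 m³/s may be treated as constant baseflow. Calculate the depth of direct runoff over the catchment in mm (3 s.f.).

Direct runoff: 0.0, 23.4, 85.6, 53.3, 33.3, 20.7, 12.9, 8.0, 0.0 m³/s; ΣQ_DR = 237.2 m³/s.
V = ΣQ_DR · Δt = 237.2 × 21600 s = 5.124 × 10^6 m³.
Over A = 201 km², depth = V / A = 25.5 mm.

d ≈ 25.5 mm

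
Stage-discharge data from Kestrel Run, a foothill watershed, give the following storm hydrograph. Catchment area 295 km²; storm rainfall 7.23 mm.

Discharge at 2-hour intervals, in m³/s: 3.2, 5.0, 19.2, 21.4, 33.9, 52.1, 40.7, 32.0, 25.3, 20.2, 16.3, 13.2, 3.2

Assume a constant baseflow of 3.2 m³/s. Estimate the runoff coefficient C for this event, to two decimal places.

ΣQ_DR = 244.1 m³/s; V = ΣQ_DR·Δt = 1.758 × 10^6 m³.
Runoff depth d = V / A = 5.958 mm.
C = d / P = 5.958 / 7.23 = 0.82.

C ≈ 0.82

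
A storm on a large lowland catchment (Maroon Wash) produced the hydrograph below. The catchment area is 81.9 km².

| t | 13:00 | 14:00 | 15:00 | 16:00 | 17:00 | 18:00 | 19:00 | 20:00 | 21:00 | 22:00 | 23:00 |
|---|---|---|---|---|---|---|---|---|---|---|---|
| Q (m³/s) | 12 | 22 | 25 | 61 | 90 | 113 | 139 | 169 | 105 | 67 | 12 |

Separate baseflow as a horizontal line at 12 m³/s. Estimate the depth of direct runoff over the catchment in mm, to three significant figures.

Direct runoff: 0.0, 10.0, 13.0, 49.0, 78.0, 101.0, 127.0, 157.0, 93.0, 55.0, 0.0 m³/s; ΣQ_DR = 683.0 m³/s.
V = ΣQ_DR · Δt = 683.0 × 3600 s = 2.459 × 10^6 m³.
Over A = 81.9 km², depth = V / A = 30.0 mm.

d ≈ 30.0 mm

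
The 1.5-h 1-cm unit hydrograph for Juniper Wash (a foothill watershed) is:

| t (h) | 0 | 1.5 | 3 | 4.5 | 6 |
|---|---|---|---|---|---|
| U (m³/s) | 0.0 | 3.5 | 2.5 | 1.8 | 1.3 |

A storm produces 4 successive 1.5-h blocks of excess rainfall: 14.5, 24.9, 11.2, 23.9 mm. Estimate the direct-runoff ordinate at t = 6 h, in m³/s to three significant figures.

Q ≈ 17.5 m³/s

By discrete convolution, Q_j = Σ (P_i / 10 mm) · U_{j−i}.
At t = 6 h (j=4): Q = (14.5/10)·1.3 + (24.9/10)·1.8 + (11.2/10)·2.5 + (23.9/10)·3.5 = 17.5 m³/s.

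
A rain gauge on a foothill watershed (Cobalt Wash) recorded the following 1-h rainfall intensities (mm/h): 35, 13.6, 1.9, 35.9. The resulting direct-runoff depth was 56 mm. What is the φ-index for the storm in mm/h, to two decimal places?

φ ≈ 9.50 mm/h

Only the 3 blocks with intensity above φ contribute runoff: 35, 13.6, 35.9 mm/h.
Σ(I−φ)·Δt = d  ⇒  (35+13.6+35.9 − 3φ)·1 = 56
φ = (84.50 − 56/1) / 3 = 9.50 mm/h.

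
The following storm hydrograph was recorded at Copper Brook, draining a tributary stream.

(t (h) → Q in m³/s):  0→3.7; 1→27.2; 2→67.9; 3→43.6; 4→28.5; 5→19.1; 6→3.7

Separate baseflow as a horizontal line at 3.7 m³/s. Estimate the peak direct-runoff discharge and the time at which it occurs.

Q_p = 64.2 m³/s at t = 2 h

Subtracting baseflow gives direct-runoff ordinates: 0.0, 23.5, 64.2, 39.9, 24.8, 15.4, 0.0 m³/s.
The maximum is 64.2 m³/s, occurring at the reading for t = 2 h.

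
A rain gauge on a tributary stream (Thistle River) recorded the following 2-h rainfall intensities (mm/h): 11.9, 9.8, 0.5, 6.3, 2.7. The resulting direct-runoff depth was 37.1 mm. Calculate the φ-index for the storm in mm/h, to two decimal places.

φ ≈ 3.15 mm/h

Only the 3 blocks with intensity above φ contribute runoff: 11.9, 9.8, 6.3 mm/h.
Σ(I−φ)·Δt = d  ⇒  (11.9+9.8+6.3 − 3φ)·2 = 37.1
φ = (28.00 − 37.1/2) / 3 = 3.15 mm/h.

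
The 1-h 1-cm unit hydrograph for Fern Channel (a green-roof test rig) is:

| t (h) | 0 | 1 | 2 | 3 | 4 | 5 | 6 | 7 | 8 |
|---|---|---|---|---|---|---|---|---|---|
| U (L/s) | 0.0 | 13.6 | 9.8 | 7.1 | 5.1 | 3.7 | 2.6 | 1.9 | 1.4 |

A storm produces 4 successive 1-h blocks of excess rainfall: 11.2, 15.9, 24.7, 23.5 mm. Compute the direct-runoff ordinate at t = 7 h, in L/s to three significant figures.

Q ≈ 27.4 L/s

By discrete convolution, Q_j = Σ (P_i / 10 mm) · U_{j−i}.
At t = 7 h (j=7): Q = (11.2/10)·1.9 + (15.9/10)·2.6 + (24.7/10)·3.7 + (23.5/10)·5.1 = 27.4 L/s.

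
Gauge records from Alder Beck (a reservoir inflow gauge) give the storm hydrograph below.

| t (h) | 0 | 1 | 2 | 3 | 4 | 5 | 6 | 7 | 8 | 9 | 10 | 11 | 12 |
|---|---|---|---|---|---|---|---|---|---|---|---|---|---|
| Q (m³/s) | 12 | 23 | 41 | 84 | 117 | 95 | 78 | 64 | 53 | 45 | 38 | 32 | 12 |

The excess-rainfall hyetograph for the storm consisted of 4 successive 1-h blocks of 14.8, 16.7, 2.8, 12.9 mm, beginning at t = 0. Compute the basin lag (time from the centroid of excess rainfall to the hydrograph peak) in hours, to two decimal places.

Centroid of excess rainfall: t_c = Σ P_i·t̄_i / ΣP_i = 1.7924 h (block centres at 0.5, 1.5, 2.5, 3.5 h).
Hydrograph peak occurs at t = 4 h, so basin lag t_L = 4 − 1.7924 = 2.21 h.

t_L ≈ 2.21 h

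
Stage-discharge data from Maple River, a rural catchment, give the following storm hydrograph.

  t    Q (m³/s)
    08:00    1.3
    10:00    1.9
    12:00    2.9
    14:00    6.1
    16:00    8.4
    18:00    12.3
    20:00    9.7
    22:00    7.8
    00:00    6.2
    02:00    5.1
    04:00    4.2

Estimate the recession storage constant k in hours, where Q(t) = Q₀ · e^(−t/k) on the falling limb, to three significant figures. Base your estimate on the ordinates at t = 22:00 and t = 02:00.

On the falling limb, Q drops from 7.8 to 5.1 m³/s between t = 22:00 and t = 02:00 (Δt = 4 h).
k = −Δt / ln(Q₂/Q₁) = −4 / ln(5.1/7.8) = 9.41 h.

k ≈ 9.41 h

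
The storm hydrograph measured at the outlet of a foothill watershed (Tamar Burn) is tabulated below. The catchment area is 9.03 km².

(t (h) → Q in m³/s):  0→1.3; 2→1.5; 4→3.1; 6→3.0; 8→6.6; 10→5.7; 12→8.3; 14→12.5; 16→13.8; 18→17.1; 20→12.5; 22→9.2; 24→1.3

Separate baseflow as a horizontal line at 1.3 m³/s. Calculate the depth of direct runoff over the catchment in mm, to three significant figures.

Direct runoff: 0.0, 0.2, 1.8, 1.7, 5.3, 4.4, 7.0, 11.2, 12.5, 15.8, 11.2, 7.9, 0.0 m³/s; ΣQ_DR = 79.00 m³/s.
V = ΣQ_DR · Δt = 79.00 × 7200 s = 5.688 × 10^5 m³.
Over A = 9.03 km², depth = V / A = 63.0 mm.

d ≈ 63.0 mm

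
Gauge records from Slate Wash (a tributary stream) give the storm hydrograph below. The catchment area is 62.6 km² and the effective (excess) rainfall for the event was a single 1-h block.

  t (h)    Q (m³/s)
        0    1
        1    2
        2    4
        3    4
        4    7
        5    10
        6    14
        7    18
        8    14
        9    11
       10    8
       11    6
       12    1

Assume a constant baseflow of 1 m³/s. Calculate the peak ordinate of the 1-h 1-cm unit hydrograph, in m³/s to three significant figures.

Direct runoff: 0.0, 1.0, 3.0, 3.0, 6.0, 9.0, 13.0, 17.0, 13.0, 10.0, 7.0, 5.0, 0.0 m³/s; ΣQ_DR = 87.00 m³/s, peak = 17.0 m³/s.
Runoff depth d = ΣQ_DR·Δt / A = 87.00 × 3600 / (62.6 km²) = 5.003 mm.
The 1-cm UH is the DRH scaled by (10 mm)/d, so U_p = 17.0 × 10/5.003 = 34.0 m³/s.

U_p ≈ 34.0 m³/s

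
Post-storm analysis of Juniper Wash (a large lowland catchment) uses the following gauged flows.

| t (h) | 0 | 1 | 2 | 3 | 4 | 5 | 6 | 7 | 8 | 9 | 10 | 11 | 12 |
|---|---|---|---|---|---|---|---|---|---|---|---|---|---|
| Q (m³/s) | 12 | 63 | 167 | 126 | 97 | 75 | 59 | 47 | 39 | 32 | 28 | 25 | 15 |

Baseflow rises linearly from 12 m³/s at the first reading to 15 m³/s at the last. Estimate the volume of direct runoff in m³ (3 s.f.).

V ≈ 2.19 × 10^6 m³

Direct-runoff ordinates (Q − Q_b): 0.00, 50.75, 154.50, 113.25, 84.00, 61.75, 45.50, 33.25, 25.00, 17.75, 13.50, 10.25, 0.00 m³/s.
ΣQ_DR = 609.5 m³/s.
With Δt = 1 h = 3600 s, V = ΣQ_DR · Δt = 609.5 × 3600 = 2.19 × 10^6 m³.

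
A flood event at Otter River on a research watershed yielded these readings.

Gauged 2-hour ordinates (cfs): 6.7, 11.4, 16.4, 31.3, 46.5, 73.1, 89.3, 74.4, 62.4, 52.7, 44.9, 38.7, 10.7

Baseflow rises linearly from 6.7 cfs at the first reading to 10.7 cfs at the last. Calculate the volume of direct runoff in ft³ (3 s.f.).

Direct-runoff ordinates (Q − Q_b): 0.00, 4.37, 9.03, 23.60, 38.47, 64.73, 80.60, 65.37, 53.03, 43.00, 34.87, 28.33, 0.00 cfs.
ΣQ_DR = 445.4 cfs.
With Δt = 2 h = 7200 s, V = ΣQ_DR · Δt = 445.4 × 7200 = 3.21 × 10^6 ft³.

V ≈ 3.21 × 10^6 ft³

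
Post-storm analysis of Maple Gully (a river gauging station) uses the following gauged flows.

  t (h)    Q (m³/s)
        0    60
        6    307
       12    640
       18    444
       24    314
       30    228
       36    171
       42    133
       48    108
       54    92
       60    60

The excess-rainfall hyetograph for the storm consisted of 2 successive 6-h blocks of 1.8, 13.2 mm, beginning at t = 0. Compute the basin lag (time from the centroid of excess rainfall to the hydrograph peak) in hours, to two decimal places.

t_L ≈ 3.72 h

Centroid of excess rainfall: t_c = Σ P_i·t̄_i / ΣP_i = 8.2800 h (block centres at 3, 9 h).
Hydrograph peak occurs at t = 12 h, so basin lag t_L = 12 − 8.2800 = 3.72 h.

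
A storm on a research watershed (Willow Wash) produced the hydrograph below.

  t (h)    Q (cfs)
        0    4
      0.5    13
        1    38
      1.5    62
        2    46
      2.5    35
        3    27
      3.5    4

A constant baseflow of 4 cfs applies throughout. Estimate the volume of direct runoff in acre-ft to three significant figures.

Direct-runoff ordinates (Q − Q_b): 0.0, 9.0, 34.0, 58.0, 42.0, 31.0, 23.0, 0.0 cfs.
ΣQ_DR = 197.0 cfs.
With Δt = 0.5 h = 1800 s, V = ΣQ_DR · Δt = 197.0 × 1800 = 3.55 × 10^5 ft³ = 8.14 acre-ft.

V ≈ 8.14 acre-ft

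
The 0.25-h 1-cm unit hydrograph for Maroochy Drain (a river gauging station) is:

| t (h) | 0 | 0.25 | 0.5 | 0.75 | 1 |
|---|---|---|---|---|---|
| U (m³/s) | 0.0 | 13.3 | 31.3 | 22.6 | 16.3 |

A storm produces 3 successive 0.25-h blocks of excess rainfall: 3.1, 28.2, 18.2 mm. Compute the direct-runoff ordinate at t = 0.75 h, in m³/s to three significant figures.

By discrete convolution, Q_j = Σ (P_i / 10 mm) · U_{j−i}.
At t = 0.75 h (j=3): Q = (3.1/10)·22.6 + (28.2/10)·31.3 + (18.2/10)·13.3 = 119 m³/s.

Q ≈ 119 m³/s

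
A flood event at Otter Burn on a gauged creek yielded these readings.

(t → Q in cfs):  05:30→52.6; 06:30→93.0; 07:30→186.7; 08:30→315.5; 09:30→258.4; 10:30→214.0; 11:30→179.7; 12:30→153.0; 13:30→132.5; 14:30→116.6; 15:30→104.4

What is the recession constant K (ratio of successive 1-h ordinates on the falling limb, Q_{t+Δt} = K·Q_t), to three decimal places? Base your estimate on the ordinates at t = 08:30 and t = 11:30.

K ≈ 0.829

Using the recession-limb readings at t = 08:30 and t = 11:30: Q falls from 315.5 to 179.7 cfs over 3 intervals.
K = (Q₂/Q₁)^(1/3) = (179.7/315.5)^(1/3) = 0.829.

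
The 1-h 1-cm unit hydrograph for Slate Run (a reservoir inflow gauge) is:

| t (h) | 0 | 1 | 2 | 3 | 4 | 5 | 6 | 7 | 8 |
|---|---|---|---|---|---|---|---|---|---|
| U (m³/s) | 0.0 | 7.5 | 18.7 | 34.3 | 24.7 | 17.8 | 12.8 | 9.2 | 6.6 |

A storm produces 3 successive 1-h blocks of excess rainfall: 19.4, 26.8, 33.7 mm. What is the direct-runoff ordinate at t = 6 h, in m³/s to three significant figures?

Q ≈ 156 m³/s

By discrete convolution, Q_j = Σ (P_i / 10 mm) · U_{j−i}.
At t = 6 h (j=6): Q = (19.4/10)·12.8 + (26.8/10)·17.8 + (33.7/10)·24.7 = 156 m³/s.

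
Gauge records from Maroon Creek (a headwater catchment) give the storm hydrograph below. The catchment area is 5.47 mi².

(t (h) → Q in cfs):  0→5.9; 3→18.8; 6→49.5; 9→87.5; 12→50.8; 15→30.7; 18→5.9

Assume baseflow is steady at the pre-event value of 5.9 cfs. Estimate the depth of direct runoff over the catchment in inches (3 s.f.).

d ≈ 0.177 in

Direct runoff: 0.0, 12.9, 43.6, 81.6, 44.9, 24.8, 0.0 cfs; ΣQ_DR = 207.8 cfs.
V = ΣQ_DR · Δt = 207.8 × 10800 s = 2.244 × 10^6 ft³.
Over A = 5.47 mi², depth = V / A = 0.177 in.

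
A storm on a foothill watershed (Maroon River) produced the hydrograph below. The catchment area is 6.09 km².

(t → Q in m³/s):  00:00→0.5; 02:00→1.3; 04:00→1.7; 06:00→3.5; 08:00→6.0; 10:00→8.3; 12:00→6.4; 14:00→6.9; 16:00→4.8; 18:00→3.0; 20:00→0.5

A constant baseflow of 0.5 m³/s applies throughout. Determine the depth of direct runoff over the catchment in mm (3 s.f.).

d ≈ 44.2 mm

Direct runoff: 0.0, 0.8, 1.2, 3.0, 5.5, 7.8, 5.9, 6.4, 4.3, 2.5, 0.0 m³/s; ΣQ_DR = 37.40 m³/s.
V = ΣQ_DR · Δt = 37.40 × 7200 s = 2.693 × 10^5 m³.
Over A = 6.09 km², depth = V / A = 44.2 mm.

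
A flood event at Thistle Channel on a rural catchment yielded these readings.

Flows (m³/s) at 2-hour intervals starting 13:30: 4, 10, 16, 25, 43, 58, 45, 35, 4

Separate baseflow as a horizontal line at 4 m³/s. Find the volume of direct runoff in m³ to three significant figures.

Direct-runoff ordinates (Q − Q_b): 0.0, 6.0, 12.0, 21.0, 39.0, 54.0, 41.0, 31.0, 0.0 m³/s.
ΣQ_DR = 204.0 m³/s.
With Δt = 2 h = 7200 s, V = ΣQ_DR · Δt = 204.0 × 7200 = 1.47 × 10^6 m³.

V ≈ 1.47 × 10^6 m³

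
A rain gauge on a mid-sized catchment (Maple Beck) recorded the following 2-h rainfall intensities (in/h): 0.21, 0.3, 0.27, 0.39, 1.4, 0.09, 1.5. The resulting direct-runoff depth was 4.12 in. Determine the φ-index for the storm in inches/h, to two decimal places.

φ ≈ 0.42 in/h

Only the 2 blocks with intensity above φ contribute runoff: 1.4, 1.5 in/h.
Σ(I−φ)·Δt = d  ⇒  (1.4+1.5 − 2φ)·2 = 4.12
φ = (2.900 − 4.12/2) / 2 = 0.42 in/h.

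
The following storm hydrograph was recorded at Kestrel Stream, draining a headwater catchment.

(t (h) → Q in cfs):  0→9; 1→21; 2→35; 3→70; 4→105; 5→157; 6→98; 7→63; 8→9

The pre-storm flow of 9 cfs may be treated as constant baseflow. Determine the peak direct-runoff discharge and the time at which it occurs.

Q_p = 148.0 cfs at t = 5 h

Subtracting baseflow gives direct-runoff ordinates: 0.0, 12.0, 26.0, 61.0, 96.0, 148.0, 89.0, 54.0, 0.0 cfs.
The maximum is 148.0 cfs, occurring at the reading for t = 5 h.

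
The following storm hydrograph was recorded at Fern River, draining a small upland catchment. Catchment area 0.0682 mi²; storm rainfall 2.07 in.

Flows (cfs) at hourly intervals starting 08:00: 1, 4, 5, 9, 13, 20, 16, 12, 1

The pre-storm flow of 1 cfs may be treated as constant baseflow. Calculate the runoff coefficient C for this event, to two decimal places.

ΣQ_DR = 72.00 cfs; V = ΣQ_DR·Δt = 2.592 × 10^5 ft³.
Runoff depth d = V / A = 1.636 in.
C = d / P = 1.636 / 2.07 = 0.79.

C ≈ 0.79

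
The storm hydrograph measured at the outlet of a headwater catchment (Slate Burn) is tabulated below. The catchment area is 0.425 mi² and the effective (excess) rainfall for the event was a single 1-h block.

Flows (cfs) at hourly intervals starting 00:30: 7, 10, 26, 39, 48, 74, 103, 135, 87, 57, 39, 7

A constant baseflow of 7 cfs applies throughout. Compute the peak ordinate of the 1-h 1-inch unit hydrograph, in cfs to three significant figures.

U_p ≈ 64.1 cfs

Direct runoff: 0.0, 3.0, 19.0, 32.0, 41.0, 67.0, 96.0, 128.0, 80.0, 50.0, 32.0, 0.0 cfs; ΣQ_DR = 548.0 cfs, peak = 128.0 cfs.
Runoff depth d = ΣQ_DR·Δt / A = 548.0 × 3600 / (0.425 mi²) = 1.998 in.
The 1-inch UH is the DRH scaled by (1 in)/d, so U_p = 128.0 × 1/1.998 = 64.1 cfs.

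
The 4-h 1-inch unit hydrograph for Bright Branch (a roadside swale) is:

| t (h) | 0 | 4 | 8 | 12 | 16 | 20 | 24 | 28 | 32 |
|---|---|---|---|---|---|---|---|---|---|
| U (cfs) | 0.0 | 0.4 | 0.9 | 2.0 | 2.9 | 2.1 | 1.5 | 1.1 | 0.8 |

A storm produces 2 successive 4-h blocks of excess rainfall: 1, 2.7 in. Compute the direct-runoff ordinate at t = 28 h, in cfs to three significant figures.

By discrete convolution, Q_j = Σ (P_i / 1 in) · U_{j−i}.
At t = 28 h (j=7): Q = (1/1)·1.1 + (2.7/1)·1.5 = 5.15 cfs.

Q ≈ 5.15 cfs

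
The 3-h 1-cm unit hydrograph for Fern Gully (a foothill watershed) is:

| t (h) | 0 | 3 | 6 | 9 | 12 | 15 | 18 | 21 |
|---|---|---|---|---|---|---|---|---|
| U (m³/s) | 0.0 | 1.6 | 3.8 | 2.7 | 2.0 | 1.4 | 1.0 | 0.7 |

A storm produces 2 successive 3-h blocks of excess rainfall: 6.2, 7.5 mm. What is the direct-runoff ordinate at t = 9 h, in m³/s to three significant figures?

By discrete convolution, Q_j = Σ (P_i / 10 mm) · U_{j−i}.
At t = 9 h (j=3): Q = (6.2/10)·2.7 + (7.5/10)·3.8 = 4.52 m³/s.

Q ≈ 4.52 m³/s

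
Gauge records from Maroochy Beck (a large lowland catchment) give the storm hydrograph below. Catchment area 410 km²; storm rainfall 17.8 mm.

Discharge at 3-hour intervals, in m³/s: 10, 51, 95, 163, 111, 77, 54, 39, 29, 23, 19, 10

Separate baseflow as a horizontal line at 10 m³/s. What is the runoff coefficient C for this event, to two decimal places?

C ≈ 0.83

ΣQ_DR = 561.0 m³/s; V = ΣQ_DR·Δt = 6.059 × 10^6 m³.
Runoff depth d = V / A = 14.78 mm.
C = d / P = 14.78 / 17.8 = 0.83.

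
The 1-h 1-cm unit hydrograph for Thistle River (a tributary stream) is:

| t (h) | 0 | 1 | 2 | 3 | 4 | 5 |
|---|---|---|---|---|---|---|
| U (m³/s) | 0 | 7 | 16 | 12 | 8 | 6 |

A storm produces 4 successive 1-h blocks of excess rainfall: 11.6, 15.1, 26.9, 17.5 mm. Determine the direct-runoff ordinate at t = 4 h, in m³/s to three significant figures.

Q ≈ 82.7 m³/s

By discrete convolution, Q_j = Σ (P_i / 10 mm) · U_{j−i}.
At t = 4 h (j=4): Q = (11.6/10)·8 + (15.1/10)·12 + (26.9/10)·16 + (17.5/10)·7 = 82.7 m³/s.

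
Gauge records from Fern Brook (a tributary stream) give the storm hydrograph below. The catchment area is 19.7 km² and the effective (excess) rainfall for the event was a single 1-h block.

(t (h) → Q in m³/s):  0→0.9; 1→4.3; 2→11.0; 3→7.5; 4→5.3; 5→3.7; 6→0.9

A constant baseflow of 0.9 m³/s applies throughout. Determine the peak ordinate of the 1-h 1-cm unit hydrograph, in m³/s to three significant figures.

Direct runoff: 0.0, 3.4, 10.1, 6.6, 4.4, 2.8, 0.0 m³/s; ΣQ_DR = 27.30 m³/s, peak = 10.1 m³/s.
Runoff depth d = ΣQ_DR·Δt / A = 27.30 × 3600 / (19.7 km²) = 4.989 mm.
The 1-cm UH is the DRH scaled by (10 mm)/d, so U_p = 10.1 × 10/4.989 = 20.2 m³/s.

U_p ≈ 20.2 m³/s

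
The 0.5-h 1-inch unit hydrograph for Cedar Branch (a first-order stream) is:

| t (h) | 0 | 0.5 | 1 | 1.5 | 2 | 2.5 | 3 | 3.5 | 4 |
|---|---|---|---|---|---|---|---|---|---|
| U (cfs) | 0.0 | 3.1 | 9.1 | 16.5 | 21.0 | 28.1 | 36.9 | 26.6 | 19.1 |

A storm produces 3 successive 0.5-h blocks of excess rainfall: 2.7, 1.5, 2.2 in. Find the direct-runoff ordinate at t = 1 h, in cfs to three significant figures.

Q ≈ 29.2 cfs

By discrete convolution, Q_j = Σ (P_i / 1 in) · U_{j−i}.
At t = 1 h (j=2): Q = (2.7/1)·9.1 + (1.5/1)·3.1 + (2.2/1)·0.0 = 29.2 cfs.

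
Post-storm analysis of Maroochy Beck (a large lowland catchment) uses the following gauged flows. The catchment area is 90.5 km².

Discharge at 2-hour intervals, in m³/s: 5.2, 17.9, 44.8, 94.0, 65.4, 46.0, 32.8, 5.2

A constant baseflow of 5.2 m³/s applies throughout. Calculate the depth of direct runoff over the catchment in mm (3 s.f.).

Direct runoff: 0.0, 12.7, 39.6, 88.8, 60.2, 40.8, 27.6, 0.0 m³/s; ΣQ_DR = 269.7 m³/s.
V = ΣQ_DR · Δt = 269.7 × 7200 s = 1.942 × 10^6 m³.
Over A = 90.5 km², depth = V / A = 21.5 mm.

d ≈ 21.5 mm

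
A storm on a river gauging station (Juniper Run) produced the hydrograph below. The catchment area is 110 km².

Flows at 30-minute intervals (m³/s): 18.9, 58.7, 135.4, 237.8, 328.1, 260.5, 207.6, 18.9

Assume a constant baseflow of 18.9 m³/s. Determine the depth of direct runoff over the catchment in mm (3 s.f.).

Direct runoff: 0.0, 39.8, 116.5, 218.9, 309.2, 241.6, 188.7, 0.0 m³/s; ΣQ_DR = 1115 m³/s.
V = ΣQ_DR · Δt = 1115 × 1800 s = 2.006 × 10^6 m³.
Over A = 110 km², depth = V / A = 18.2 mm.

d ≈ 18.2 mm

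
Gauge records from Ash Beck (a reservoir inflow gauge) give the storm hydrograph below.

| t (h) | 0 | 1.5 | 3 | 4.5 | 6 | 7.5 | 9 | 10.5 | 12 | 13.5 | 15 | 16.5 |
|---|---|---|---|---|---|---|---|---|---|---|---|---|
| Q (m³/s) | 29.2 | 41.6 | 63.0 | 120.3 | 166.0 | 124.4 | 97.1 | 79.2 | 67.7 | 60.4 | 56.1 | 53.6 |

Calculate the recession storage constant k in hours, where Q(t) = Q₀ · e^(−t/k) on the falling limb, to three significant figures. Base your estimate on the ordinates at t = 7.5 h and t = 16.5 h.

On the falling limb, Q drops from 124.4 to 53.6 m³/s between t = 7.5 h and t = 16.5 h (Δt = 9 h).
k = −Δt / ln(Q₂/Q₁) = −9 / ln(53.6/124.4) = 10.7 h.

k ≈ 10.7 h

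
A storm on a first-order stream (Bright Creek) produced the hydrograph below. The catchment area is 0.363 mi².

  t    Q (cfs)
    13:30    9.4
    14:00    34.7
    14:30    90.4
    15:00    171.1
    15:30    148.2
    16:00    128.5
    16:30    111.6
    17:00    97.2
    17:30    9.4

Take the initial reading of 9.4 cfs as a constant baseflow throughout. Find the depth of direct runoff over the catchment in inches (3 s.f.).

d ≈ 1.53 in

Direct runoff: 0.0, 25.3, 81.0, 161.7, 138.8, 119.1, 102.2, 87.8, 0.0 cfs; ΣQ_DR = 715.9 cfs.
V = ΣQ_DR · Δt = 715.9 × 1800 s = 1.289 × 10^6 ft³.
Over A = 0.363 mi², depth = V / A = 1.53 in.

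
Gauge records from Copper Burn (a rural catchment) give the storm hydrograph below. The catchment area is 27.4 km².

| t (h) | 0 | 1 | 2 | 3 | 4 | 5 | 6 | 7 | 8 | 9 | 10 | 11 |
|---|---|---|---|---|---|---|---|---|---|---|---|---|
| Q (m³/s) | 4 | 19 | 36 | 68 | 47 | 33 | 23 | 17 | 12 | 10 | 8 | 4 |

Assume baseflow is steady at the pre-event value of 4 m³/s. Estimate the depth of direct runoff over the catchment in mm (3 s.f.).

Direct runoff: 0.0, 15.0, 32.0, 64.0, 43.0, 29.0, 19.0, 13.0, 8.0, 6.0, 4.0, 0.0 m³/s; ΣQ_DR = 233.0 m³/s.
V = ΣQ_DR · Δt = 233.0 × 3600 s = 8.388 × 10^5 m³.
Over A = 27.4 km², depth = V / A = 30.6 mm.

d ≈ 30.6 mm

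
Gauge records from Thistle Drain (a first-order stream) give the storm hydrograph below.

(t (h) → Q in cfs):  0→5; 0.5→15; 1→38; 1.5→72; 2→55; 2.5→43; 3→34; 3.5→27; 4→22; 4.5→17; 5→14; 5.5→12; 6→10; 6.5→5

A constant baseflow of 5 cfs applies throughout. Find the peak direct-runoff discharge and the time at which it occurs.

Subtracting baseflow gives direct-runoff ordinates: 0.0, 10.0, 33.0, 67.0, 50.0, 38.0, 29.0, 22.0, 17.0, 12.0, 9.0, 7.0, 5.0, 0.0 cfs.
The maximum is 67.0 cfs, occurring at the reading for t = 1.5 h.

Q_p = 67.0 cfs at t = 1.5 h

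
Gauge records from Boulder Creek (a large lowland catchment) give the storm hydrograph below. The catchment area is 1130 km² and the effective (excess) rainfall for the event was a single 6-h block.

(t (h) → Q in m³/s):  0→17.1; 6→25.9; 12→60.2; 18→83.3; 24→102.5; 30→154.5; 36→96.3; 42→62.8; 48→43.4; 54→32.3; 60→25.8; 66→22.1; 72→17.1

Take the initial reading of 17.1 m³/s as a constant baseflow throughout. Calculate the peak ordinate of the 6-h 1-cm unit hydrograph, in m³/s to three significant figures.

Direct runoff: 0.0, 8.8, 43.1, 66.2, 85.4, 137.4, 79.2, 45.7, 26.3, 15.2, 8.7, 5.0, 0.0 m³/s; ΣQ_DR = 521.0 m³/s, peak = 137.4 m³/s.
Runoff depth d = ΣQ_DR·Δt / A = 521.0 × 21600 / (1130 km²) = 9.959 mm.
The 1-cm UH is the DRH scaled by (10 mm)/d, so U_p = 137.4 × 10/9.959 = 138 m³/s.

U_p ≈ 138 m³/s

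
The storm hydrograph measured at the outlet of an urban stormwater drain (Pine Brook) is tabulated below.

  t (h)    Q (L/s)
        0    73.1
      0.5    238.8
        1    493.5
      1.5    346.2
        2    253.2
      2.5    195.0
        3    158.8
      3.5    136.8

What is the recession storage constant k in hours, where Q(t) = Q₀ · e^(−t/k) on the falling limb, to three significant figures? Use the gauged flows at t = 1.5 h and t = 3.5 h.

On the falling limb, Q drops from 346.2 to 136.8 L/s between t = 1.5 h and t = 3.5 h (Δt = 2 h).
k = −Δt / ln(Q₂/Q₁) = −2 / ln(136.8/346.2) = 2.15 h.

k ≈ 2.15 h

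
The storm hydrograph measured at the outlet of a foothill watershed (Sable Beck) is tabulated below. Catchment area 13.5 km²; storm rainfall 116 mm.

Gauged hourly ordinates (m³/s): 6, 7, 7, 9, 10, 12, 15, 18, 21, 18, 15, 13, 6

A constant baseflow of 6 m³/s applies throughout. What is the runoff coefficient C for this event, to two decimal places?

C ≈ 0.18

ΣQ_DR = 79.00 m³/s; V = ΣQ_DR·Δt = 2.844 × 10^5 m³.
Runoff depth d = V / A = 21.07 mm.
C = d / P = 21.07 / 116 = 0.18.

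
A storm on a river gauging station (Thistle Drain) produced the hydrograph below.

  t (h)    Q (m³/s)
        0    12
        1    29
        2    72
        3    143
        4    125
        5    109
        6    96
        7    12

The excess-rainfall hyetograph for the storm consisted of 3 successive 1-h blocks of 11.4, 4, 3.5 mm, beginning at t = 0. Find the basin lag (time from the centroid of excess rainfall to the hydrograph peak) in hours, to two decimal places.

t_L ≈ 1.92 h

Centroid of excess rainfall: t_c = Σ P_i·t̄_i / ΣP_i = 1.0820 h (block centres at 0.5, 1.5, 2.5 h).
Hydrograph peak occurs at t = 3 h, so basin lag t_L = 3 − 1.0820 = 1.92 h.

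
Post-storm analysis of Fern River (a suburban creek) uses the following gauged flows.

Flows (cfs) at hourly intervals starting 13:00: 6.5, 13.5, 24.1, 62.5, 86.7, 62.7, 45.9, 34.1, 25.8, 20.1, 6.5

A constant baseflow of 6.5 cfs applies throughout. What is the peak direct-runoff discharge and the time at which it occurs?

Subtracting baseflow gives direct-runoff ordinates: 0.0, 7.0, 17.6, 56.0, 80.2, 56.2, 39.4, 27.6, 19.3, 13.6, 0.0 cfs.
The maximum is 80.2 cfs, occurring at the reading for t = 17:00.

Q_p = 80.2 cfs at t = 17:00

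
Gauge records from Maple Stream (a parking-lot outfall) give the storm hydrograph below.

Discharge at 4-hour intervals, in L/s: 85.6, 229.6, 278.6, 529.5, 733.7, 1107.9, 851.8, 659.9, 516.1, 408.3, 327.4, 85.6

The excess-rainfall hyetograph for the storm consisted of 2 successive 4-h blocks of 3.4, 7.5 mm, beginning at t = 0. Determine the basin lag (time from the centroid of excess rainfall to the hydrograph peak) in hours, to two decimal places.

t_L ≈ 15.25 h

Centroid of excess rainfall: t_c = Σ P_i·t̄_i / ΣP_i = 4.7523 h (block centres at 2, 6 h).
Hydrograph peak occurs at t = 20 h, so basin lag t_L = 20 − 4.7523 = 15.25 h.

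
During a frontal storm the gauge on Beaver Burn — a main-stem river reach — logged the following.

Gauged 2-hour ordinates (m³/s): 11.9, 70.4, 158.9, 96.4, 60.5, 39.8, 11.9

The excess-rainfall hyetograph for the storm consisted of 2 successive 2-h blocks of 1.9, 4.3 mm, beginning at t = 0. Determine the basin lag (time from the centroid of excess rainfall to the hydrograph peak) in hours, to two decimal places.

Centroid of excess rainfall: t_c = Σ P_i·t̄_i / ΣP_i = 2.3871 h (block centres at 1, 3 h).
Hydrograph peak occurs at t = 4 h, so basin lag t_L = 4 − 2.3871 = 1.61 h.

t_L ≈ 1.61 h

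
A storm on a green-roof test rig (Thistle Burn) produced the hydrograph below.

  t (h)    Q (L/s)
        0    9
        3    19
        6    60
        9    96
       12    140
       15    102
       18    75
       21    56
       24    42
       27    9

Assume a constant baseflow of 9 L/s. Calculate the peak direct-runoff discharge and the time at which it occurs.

Subtracting baseflow gives direct-runoff ordinates: 0.0, 10.0, 51.0, 87.0, 131.0, 93.0, 66.0, 47.0, 33.0, 0.0 L/s.
The maximum is 131.0 L/s, occurring at the reading for t = 12 h.

Q_p = 131.0 L/s at t = 12 h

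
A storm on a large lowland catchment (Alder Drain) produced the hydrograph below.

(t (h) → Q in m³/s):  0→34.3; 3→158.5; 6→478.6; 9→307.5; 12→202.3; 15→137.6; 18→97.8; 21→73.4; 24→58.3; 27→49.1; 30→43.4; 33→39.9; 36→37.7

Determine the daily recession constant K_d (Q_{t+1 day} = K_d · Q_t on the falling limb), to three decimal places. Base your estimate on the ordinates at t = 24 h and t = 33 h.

Between t = 24 h and t = 33 h the flow falls from 58.3 to 39.9 m³/s over 3×3 h = 9 h.
Per-interval ratio K = (39.9/58.3)^(1/3) = 0.8813; K_d = K^(24/3) = 0.364.

K_d ≈ 0.364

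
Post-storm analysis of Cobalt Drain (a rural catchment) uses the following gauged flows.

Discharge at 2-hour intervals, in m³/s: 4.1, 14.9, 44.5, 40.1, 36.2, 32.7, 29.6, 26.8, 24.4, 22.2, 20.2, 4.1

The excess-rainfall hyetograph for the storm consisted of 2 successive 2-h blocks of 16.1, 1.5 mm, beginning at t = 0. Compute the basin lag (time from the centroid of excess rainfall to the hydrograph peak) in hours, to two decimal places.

Centroid of excess rainfall: t_c = Σ P_i·t̄_i / ΣP_i = 1.1705 h (block centres at 1, 3 h).
Hydrograph peak occurs at t = 4 h, so basin lag t_L = 4 − 1.1705 = 2.83 h.

t_L ≈ 2.83 h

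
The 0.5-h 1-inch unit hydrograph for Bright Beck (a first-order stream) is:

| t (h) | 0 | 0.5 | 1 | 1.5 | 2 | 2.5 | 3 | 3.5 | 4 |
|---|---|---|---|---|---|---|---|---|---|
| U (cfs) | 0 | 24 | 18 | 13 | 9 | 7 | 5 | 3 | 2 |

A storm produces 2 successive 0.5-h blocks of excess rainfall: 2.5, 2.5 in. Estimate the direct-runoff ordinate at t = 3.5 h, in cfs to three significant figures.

By discrete convolution, Q_j = Σ (P_i / 1 in) · U_{j−i}.
At t = 3.5 h (j=7): Q = (2.5/1)·3 + (2.5/1)·5 = 20.0 cfs.

Q ≈ 20.0 cfs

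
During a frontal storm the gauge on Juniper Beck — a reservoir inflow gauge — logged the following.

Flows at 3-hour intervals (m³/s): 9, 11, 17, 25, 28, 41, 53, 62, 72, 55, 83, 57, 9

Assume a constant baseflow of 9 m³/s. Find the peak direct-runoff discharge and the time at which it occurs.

Q_p = 74.0 m³/s at t = 30 h

Subtracting baseflow gives direct-runoff ordinates: 0.0, 2.0, 8.0, 16.0, 19.0, 32.0, 44.0, 53.0, 63.0, 46.0, 74.0, 48.0, 0.0 m³/s.
The maximum is 74.0 m³/s, occurring at the reading for t = 30 h.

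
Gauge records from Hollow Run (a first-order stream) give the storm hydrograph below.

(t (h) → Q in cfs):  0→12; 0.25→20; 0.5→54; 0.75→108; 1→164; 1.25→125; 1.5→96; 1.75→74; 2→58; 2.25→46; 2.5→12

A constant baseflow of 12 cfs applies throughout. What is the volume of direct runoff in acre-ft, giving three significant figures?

V ≈ 13.2 acre-ft

Direct-runoff ordinates (Q − Q_b): 0.0, 8.0, 42.0, 96.0, 152.0, 113.0, 84.0, 62.0, 46.0, 34.0, 0.0 cfs.
ΣQ_DR = 637.0 cfs.
With Δt = 0.25 h = 900 s, V = ΣQ_DR · Δt = 637.0 × 900 = 5.73 × 10^5 ft³ = 13.2 acre-ft.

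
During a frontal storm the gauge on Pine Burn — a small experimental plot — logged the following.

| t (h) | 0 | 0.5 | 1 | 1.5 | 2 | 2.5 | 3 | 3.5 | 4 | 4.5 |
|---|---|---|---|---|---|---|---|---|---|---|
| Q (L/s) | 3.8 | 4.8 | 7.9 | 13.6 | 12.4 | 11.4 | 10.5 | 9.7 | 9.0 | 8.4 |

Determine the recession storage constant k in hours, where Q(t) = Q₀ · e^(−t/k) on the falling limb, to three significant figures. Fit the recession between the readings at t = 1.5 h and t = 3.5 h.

k ≈ 5.92 h

On the falling limb, Q drops from 13.6 to 9.7 L/s between t = 1.5 h and t = 3.5 h (Δt = 2 h).
k = −Δt / ln(Q₂/Q₁) = −2 / ln(9.7/13.6) = 5.92 h.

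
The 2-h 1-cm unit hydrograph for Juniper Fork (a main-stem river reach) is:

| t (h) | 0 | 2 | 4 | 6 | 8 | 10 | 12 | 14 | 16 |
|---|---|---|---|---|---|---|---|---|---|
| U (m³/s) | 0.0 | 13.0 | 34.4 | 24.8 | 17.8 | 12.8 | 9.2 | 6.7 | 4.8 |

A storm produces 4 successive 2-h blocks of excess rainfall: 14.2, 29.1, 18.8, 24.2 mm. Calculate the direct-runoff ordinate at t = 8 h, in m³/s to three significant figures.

Q ≈ 194 m³/s

By discrete convolution, Q_j = Σ (P_i / 10 mm) · U_{j−i}.
At t = 8 h (j=4): Q = (14.2/10)·17.8 + (29.1/10)·24.8 + (18.8/10)·34.4 + (24.2/10)·13.0 = 194 m³/s.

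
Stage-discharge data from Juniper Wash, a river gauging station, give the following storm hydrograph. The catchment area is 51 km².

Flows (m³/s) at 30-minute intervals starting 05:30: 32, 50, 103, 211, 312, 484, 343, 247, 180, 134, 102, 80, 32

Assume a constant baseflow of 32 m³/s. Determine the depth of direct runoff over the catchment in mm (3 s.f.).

Direct runoff: 0.0, 18.0, 71.0, 179.0, 280.0, 452.0, 311.0, 215.0, 148.0, 102.0, 70.0, 48.0, 0.0 m³/s; ΣQ_DR = 1894 m³/s.
V = ΣQ_DR · Δt = 1894 × 1800 s = 3.409 × 10^6 m³.
Over A = 51 km², depth = V / A = 66.8 mm.

d ≈ 66.8 mm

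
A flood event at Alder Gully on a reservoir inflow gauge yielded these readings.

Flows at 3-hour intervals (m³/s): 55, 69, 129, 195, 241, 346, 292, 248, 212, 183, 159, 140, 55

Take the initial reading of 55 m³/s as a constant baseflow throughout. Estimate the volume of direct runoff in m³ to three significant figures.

Direct-runoff ordinates (Q − Q_b): 0.0, 14.0, 74.0, 140.0, 186.0, 291.0, 237.0, 193.0, 157.0, 128.0, 104.0, 85.0, 0.0 m³/s.
ΣQ_DR = 1609 m³/s.
With Δt = 3 h = 10800 s, V = ΣQ_DR · Δt = 1609 × 10800 = 1.74 × 10^7 m³.

V ≈ 1.74 × 10^7 m³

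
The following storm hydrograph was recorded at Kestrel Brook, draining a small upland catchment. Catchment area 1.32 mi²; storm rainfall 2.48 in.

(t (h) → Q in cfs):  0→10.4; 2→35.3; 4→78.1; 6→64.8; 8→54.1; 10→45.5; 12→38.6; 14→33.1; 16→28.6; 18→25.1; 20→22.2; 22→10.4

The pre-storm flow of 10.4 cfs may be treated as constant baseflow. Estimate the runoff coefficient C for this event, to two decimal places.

ΣQ_DR = 321.4 cfs; V = ΣQ_DR·Δt = 2.314 × 10^6 ft³.
Runoff depth d = V / A = 0.7546 in.
C = d / P = 0.7546 / 2.48 = 0.30.

C ≈ 0.30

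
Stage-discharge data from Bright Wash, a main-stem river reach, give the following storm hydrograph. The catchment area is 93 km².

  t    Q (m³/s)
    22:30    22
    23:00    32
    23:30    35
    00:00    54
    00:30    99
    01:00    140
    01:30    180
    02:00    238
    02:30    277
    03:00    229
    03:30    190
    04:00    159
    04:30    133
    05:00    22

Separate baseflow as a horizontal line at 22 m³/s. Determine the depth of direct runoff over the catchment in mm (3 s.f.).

d ≈ 29.1 mm

Direct runoff: 0.0, 10.0, 13.0, 32.0, 77.0, 118.0, 158.0, 216.0, 255.0, 207.0, 168.0, 137.0, 111.0, 0.0 m³/s; ΣQ_DR = 1502 m³/s.
V = ΣQ_DR · Δt = 1502 × 1800 s = 2.704 × 10^6 m³.
Over A = 93 km², depth = V / A = 29.1 mm.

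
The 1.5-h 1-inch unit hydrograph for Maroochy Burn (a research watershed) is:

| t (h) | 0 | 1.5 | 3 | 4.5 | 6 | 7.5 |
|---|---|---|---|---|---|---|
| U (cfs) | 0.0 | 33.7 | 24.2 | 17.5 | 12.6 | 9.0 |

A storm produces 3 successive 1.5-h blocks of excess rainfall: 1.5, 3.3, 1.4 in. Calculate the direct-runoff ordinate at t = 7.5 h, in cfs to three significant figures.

By discrete convolution, Q_j = Σ (P_i / 1 in) · U_{j−i}.
At t = 7.5 h (j=5): Q = (1.5/1)·9.0 + (3.3/1)·12.6 + (1.4/1)·17.5 = 79.6 cfs.

Q ≈ 79.6 cfs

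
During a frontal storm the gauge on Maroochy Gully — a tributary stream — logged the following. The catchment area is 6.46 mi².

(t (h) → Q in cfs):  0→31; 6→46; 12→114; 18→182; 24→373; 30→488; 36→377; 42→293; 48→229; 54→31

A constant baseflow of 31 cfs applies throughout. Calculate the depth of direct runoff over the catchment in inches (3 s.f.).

d ≈ 2.67 in

Direct runoff: 0.0, 15.0, 83.0, 151.0, 342.0, 457.0, 346.0, 262.0, 198.0, 0.0 cfs; ΣQ_DR = 1854 cfs.
V = ΣQ_DR · Δt = 1854 × 21600 s = 4.005 × 10^7 ft³.
Over A = 6.46 mi², depth = V / A = 2.67 in.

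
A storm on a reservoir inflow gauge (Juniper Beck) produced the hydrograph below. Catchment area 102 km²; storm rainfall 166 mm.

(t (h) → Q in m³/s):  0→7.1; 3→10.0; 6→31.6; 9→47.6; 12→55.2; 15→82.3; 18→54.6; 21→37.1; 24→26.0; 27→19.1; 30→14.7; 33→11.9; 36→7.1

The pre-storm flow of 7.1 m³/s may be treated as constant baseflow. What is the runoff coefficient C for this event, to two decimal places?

ΣQ_DR = 312.0 m³/s; V = ΣQ_DR·Δt = 3.370 × 10^6 m³.
Runoff depth d = V / A = 33.04 mm.
C = d / P = 33.04 / 166 = 0.20.

C ≈ 0.20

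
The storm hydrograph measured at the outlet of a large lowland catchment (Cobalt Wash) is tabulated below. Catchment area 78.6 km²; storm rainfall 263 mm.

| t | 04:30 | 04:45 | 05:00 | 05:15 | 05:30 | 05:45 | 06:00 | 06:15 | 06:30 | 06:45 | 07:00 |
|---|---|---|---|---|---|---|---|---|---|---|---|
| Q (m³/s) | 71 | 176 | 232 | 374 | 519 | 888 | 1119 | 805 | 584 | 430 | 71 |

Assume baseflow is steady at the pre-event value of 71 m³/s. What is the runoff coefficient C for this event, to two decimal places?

C ≈ 0.20

ΣQ_DR = 4488 m³/s; V = ΣQ_DR·Δt = 4.039 × 10^6 m³.
Runoff depth d = V / A = 51.39 mm.
C = d / P = 51.39 / 263 = 0.20.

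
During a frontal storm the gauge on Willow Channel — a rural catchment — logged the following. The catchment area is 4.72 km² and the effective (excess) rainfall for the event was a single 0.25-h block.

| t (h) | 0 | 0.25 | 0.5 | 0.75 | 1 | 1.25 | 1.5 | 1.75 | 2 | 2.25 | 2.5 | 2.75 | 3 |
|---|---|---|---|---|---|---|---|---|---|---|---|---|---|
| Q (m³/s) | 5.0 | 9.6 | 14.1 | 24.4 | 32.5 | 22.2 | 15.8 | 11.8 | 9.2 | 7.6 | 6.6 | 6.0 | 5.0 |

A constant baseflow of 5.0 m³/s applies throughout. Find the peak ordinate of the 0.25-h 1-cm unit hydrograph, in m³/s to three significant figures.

Direct runoff: 0.0, 4.6, 9.1, 19.4, 27.5, 17.2, 10.8, 6.8, 4.2, 2.6, 1.6, 1.0, 0.0 m³/s; ΣQ_DR = 104.8 m³/s, peak = 27.5 m³/s.
Runoff depth d = ΣQ_DR·Δt / A = 104.8 × 900 / (4.72 km²) = 19.98 mm.
The 1-cm UH is the DRH scaled by (10 mm)/d, so U_p = 27.5 × 10/19.98 = 13.8 m³/s.

U_p ≈ 13.8 m³/s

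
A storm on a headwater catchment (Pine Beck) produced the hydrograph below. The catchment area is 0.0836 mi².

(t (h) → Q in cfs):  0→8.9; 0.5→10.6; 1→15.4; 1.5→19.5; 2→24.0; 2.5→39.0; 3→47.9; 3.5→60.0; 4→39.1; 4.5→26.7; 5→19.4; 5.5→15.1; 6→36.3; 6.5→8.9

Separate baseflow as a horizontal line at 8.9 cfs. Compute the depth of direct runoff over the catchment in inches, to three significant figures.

d ≈ 2.28 in

Direct runoff: 0.0, 1.7, 6.5, 10.6, 15.1, 30.1, 39.0, 51.1, 30.2, 17.8, 10.5, 6.2, 27.4, 0.0 cfs; ΣQ_DR = 246.2 cfs.
V = ΣQ_DR · Δt = 246.2 × 1800 s = 4.432 × 10^5 ft³.
Over A = 0.0836 mi², depth = V / A = 2.28 in.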